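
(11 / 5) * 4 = 44 / 5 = 8.80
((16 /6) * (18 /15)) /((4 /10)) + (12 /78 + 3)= 145 /13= 11.15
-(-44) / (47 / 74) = 3256 / 47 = 69.28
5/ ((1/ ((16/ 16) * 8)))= 40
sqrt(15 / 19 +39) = 6 * sqrt(399) / 19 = 6.31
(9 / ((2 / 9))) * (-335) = -27135 / 2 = -13567.50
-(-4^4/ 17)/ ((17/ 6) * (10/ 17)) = 768/ 85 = 9.04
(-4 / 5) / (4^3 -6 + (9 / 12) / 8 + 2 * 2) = -128 / 9935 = -0.01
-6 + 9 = 3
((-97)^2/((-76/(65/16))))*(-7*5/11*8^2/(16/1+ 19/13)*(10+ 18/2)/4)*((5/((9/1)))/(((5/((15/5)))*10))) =55654235/59928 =928.69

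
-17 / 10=-1.70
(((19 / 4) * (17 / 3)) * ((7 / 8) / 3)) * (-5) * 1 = -11305 / 288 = -39.25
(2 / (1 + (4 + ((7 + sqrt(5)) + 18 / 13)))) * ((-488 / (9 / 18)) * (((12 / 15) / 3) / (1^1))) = -5887232 / 147155 + 1319552 * sqrt(5) / 441465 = -33.32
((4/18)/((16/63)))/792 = 7/6336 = 0.00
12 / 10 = 6 / 5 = 1.20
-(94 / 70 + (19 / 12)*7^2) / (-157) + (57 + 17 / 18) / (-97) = -1816211 / 19188540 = -0.09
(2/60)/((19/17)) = 17/570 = 0.03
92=92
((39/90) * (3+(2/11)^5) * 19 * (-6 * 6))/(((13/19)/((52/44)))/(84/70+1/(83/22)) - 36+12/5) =8272158123840/308881484461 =26.78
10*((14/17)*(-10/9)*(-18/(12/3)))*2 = 82.35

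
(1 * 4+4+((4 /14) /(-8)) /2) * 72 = 4023 /7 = 574.71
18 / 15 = 6 / 5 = 1.20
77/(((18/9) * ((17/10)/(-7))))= -2695/17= -158.53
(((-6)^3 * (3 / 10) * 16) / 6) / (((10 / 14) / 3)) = -18144 / 25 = -725.76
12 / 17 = 0.71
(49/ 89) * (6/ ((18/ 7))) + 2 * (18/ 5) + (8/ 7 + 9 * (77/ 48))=3598199/ 149520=24.07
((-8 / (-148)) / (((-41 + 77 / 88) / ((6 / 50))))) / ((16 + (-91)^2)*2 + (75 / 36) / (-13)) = -2496 / 256210545025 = -0.00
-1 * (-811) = 811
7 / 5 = 1.40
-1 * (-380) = 380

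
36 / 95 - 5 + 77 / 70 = -669 / 190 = -3.52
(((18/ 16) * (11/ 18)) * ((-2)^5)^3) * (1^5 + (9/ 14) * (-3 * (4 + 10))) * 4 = 2342912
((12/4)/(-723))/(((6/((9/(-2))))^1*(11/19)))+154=1633073/10604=154.01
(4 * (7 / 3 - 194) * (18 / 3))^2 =21160000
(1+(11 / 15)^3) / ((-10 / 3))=-2353 / 5625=-0.42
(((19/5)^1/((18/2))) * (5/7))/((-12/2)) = -19/378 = -0.05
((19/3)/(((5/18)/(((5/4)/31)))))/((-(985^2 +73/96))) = -2736/2887391863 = -0.00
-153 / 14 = -10.93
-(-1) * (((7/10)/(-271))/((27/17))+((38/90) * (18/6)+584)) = 585.27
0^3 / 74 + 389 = 389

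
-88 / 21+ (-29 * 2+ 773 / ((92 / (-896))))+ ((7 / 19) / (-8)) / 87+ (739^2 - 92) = 1146369943889 / 2129064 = 538438.46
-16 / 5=-3.20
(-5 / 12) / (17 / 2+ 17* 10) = -5 / 2142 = -0.00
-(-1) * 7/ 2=7/ 2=3.50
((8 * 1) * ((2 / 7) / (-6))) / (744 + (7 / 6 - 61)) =-16 / 28735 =-0.00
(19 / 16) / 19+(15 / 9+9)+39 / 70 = 18961 / 1680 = 11.29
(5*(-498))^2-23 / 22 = 136402177 / 22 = 6200098.95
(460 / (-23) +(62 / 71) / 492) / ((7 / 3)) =-349289 / 40754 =-8.57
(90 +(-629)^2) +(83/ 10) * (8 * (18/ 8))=1979402/ 5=395880.40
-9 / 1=-9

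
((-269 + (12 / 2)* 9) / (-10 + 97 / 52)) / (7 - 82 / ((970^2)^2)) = 3.78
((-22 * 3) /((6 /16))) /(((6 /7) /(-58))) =35728 /3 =11909.33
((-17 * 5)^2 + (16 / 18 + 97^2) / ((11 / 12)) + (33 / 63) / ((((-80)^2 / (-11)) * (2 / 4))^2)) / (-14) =-1253707093777 / 1003520000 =-1249.31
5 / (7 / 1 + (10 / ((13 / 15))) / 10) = 65 / 106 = 0.61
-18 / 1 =-18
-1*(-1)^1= 1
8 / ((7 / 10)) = 80 / 7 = 11.43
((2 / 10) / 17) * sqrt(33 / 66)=sqrt(2) / 170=0.01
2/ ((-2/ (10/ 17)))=-10/ 17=-0.59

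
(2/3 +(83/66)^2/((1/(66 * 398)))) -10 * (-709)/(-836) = 41534.94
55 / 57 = 0.96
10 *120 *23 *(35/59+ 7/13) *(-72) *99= -170764070400/767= -222638944.46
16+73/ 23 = 441/ 23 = 19.17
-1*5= -5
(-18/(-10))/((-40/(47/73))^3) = -934407/124485440000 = -0.00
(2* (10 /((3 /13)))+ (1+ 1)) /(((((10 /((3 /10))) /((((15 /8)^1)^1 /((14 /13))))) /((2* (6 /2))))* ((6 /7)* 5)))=5187 /800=6.48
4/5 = 0.80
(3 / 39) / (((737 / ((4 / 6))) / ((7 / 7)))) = 2 / 28743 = 0.00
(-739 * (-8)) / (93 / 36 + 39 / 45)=118240 / 69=1713.62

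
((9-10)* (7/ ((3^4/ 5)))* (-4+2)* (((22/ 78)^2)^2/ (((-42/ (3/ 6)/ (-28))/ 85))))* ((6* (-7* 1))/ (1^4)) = -6.51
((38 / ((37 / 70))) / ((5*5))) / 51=532 / 9435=0.06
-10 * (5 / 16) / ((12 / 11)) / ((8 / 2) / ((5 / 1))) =-3.58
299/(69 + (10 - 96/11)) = 3289/773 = 4.25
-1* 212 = -212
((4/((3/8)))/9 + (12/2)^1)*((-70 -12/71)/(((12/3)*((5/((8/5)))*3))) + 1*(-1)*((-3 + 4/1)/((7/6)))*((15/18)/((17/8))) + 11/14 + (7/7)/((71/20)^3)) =-867117234889/86247603225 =-10.05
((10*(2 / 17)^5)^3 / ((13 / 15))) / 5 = 98304000 / 37211499669627605309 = 0.00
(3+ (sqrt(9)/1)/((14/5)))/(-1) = -57/14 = -4.07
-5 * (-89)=445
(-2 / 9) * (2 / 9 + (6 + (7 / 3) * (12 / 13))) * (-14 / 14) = 1960 / 1053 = 1.86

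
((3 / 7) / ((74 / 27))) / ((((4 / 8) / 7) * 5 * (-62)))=-81 / 11470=-0.01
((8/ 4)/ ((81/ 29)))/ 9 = 58/ 729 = 0.08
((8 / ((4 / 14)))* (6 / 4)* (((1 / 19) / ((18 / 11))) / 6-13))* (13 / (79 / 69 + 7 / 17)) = -948767365 / 208164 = -4557.79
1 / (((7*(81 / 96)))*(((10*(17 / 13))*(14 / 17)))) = 104 / 6615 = 0.02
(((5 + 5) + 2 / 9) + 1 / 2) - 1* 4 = 121 / 18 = 6.72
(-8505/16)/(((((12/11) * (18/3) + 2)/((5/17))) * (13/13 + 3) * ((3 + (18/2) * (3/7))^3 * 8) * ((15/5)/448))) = -13865775/52363264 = -0.26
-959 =-959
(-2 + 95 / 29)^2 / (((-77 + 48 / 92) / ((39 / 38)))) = -1227993 / 56214122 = -0.02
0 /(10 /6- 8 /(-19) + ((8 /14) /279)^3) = 0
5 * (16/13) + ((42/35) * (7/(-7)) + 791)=51737/65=795.95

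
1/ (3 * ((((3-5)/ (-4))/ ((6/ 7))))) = 4/ 7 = 0.57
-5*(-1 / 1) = 5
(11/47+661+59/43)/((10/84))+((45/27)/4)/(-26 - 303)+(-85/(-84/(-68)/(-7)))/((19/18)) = 97123610039/16127580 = 6022.21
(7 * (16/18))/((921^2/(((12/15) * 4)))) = 896/38170845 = 0.00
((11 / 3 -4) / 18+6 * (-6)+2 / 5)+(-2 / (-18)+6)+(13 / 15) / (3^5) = -29.50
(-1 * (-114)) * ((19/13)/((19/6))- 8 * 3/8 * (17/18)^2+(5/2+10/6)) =52079/234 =222.56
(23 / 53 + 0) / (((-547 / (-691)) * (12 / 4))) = 15893 / 86973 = 0.18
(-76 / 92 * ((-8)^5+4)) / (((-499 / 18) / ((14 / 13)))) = -156874032 / 149201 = -1051.43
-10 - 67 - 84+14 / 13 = -2079 / 13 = -159.92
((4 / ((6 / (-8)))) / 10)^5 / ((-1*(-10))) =-16384 / 3796875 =-0.00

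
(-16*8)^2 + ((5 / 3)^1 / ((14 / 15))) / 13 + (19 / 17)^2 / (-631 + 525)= 22836964285 / 1393847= 16384.13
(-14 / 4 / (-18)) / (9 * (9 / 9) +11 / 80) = 140 / 6579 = 0.02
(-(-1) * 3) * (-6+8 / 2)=-6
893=893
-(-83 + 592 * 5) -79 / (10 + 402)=-2877.19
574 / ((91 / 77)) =6314 / 13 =485.69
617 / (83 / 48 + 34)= 29616 / 1715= 17.27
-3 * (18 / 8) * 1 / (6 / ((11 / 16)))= -99 / 128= -0.77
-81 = -81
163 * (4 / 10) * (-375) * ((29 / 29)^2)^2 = -24450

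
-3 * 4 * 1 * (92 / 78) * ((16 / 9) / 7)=-2944 / 819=-3.59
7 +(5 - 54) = -42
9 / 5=1.80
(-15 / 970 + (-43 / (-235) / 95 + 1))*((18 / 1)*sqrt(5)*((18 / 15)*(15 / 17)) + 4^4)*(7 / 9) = 538324542*sqrt(5) / 36813925 + 425342848 / 2165525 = 229.11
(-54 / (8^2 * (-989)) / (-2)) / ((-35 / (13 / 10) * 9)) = 39 / 22153600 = 0.00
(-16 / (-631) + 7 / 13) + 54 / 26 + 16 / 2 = 87286 / 8203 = 10.64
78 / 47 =1.66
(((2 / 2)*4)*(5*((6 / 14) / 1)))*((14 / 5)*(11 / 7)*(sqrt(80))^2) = 21120 / 7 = 3017.14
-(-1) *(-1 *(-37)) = 37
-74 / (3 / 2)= -148 / 3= -49.33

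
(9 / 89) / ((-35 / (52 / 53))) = -468 / 165095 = -0.00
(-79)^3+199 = -492840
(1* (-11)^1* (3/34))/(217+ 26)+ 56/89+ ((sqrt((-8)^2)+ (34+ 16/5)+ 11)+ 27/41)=2888370761/50246730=57.48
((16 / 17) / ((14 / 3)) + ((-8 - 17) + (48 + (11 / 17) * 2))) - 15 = 9.50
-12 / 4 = -3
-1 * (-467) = 467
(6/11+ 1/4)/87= 0.01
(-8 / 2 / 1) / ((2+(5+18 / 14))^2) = -49 / 841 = -0.06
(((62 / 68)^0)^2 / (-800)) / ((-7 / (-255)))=-51 / 1120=-0.05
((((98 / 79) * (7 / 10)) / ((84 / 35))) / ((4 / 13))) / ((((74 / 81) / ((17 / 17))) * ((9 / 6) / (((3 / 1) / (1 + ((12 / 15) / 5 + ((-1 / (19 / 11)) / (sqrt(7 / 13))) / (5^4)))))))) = 5242111875 * sqrt(91) / 20706575681312 + 45951876140625 / 20706575681312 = 2.22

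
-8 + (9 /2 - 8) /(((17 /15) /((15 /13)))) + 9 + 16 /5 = 0.64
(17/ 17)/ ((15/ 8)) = 8/ 15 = 0.53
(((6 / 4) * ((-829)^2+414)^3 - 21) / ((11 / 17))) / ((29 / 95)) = 1575453526911768669045 / 638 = 2469362894846032396.62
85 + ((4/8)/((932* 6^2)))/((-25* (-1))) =142596001/1677600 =85.00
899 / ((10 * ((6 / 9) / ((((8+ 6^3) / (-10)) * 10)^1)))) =-151032 / 5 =-30206.40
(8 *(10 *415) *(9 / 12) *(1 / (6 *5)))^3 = 571787000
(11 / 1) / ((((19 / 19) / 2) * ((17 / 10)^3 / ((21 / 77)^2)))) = 18000 / 54043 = 0.33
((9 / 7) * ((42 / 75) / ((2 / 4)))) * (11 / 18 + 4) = 166 / 25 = 6.64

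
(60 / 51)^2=400 / 289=1.38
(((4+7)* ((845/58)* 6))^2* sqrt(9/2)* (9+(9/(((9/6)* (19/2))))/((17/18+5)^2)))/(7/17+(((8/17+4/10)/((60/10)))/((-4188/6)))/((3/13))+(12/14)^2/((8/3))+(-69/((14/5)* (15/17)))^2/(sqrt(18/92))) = -74144102092448508869740992000* sqrt(2)/26858711160136770330494315297+1628995552599941616207951837753750* sqrt(23)/778902623643966339584335143613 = 10026.09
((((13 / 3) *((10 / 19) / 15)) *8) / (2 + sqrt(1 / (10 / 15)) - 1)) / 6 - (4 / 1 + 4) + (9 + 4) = 104 *sqrt(6) / 513 + 2357 / 513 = 5.09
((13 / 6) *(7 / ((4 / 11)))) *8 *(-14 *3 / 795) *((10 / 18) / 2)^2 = -35035 / 25758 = -1.36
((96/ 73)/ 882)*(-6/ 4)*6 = -48/ 3577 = -0.01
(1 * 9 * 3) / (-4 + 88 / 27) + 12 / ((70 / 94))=-2847 / 140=-20.34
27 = 27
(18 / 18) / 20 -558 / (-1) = 11161 / 20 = 558.05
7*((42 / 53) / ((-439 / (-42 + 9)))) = 9702 / 23267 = 0.42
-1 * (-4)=4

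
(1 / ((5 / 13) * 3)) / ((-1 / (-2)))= 26 / 15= 1.73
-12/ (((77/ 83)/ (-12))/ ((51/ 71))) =609552/ 5467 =111.50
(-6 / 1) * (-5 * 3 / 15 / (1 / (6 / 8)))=9 / 2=4.50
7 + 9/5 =44/5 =8.80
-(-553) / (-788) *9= -4977 / 788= -6.32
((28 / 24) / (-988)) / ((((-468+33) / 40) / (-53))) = -371 / 64467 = -0.01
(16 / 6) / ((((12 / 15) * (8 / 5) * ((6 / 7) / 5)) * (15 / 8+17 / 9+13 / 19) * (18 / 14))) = 23275 / 10953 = 2.12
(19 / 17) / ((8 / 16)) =38 / 17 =2.24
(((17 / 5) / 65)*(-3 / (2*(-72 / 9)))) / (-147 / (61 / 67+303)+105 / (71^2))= -872481157 / 41176025800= -0.02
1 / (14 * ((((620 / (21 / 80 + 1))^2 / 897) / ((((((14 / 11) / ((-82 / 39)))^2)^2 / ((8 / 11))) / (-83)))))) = -7260854578998111 / 12287821965305159680000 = -0.00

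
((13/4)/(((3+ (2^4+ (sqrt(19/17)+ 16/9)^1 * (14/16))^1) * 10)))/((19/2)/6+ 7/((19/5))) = 134233632/29023044809 - 1680588 * sqrt(323)/145115224045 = 0.00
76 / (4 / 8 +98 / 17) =2584 / 213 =12.13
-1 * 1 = -1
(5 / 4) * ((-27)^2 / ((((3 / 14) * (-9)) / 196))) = -92610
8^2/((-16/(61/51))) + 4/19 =-4432/969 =-4.57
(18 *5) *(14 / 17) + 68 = 2416 / 17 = 142.12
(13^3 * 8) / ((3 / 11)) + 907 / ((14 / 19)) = 2758403 / 42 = 65676.26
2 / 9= 0.22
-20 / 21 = -0.95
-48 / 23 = -2.09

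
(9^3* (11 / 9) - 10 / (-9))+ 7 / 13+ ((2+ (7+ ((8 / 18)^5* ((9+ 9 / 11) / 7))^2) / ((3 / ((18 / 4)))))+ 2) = 222951518605507 / 245771267742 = 907.15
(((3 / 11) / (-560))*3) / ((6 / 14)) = -3 / 880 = -0.00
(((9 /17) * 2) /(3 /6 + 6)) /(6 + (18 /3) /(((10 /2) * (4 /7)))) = 40 /1989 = 0.02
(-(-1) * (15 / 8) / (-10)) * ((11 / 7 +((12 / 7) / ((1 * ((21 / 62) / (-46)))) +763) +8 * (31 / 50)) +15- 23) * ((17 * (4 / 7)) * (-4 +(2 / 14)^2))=322056891 / 84035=3832.41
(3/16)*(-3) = -9/16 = -0.56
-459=-459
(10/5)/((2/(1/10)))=1/10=0.10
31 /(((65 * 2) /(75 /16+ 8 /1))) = 6293 /2080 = 3.03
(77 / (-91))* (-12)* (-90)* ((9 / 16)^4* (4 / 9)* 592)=-40054905 / 1664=-24071.46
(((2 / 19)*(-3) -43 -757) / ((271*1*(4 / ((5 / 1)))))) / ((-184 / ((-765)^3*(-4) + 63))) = 68076827222445 / 1894832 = 35927632.22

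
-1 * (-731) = 731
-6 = -6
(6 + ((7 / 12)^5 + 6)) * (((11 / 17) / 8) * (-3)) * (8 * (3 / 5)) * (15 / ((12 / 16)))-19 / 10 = -166269793 / 587520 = -283.00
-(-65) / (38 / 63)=4095 / 38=107.76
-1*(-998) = 998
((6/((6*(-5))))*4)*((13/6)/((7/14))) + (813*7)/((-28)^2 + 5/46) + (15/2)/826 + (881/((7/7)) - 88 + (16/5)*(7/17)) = 4042315125427/5064808980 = 798.12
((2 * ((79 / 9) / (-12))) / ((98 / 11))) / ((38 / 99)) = -0.43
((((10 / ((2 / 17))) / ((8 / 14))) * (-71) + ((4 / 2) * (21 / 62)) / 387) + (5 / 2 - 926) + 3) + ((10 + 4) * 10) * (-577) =-1475818925 / 15996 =-92261.75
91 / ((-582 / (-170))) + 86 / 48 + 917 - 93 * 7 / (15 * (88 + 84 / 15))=85790155 / 90792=944.91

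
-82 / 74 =-41 / 37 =-1.11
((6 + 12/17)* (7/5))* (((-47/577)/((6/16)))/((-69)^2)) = -0.00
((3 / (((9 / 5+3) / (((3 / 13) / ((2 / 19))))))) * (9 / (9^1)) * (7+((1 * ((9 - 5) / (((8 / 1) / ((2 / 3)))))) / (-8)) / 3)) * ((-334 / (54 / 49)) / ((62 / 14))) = -2737172585 / 4178304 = -655.09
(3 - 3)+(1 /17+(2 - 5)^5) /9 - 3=-4589 /153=-29.99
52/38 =26/19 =1.37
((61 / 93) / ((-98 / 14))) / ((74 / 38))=-1159 / 24087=-0.05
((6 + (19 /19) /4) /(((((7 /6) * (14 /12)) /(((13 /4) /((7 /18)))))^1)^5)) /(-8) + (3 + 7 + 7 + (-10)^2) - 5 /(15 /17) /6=-572660732275950923 /85456107178974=-6701.23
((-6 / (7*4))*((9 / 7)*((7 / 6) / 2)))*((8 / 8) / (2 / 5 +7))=-45 / 2072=-0.02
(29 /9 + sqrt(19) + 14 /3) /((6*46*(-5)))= -71 /12420 - sqrt(19) /1380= -0.01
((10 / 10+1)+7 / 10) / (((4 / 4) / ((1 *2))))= 27 / 5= 5.40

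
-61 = -61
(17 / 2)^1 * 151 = 1283.50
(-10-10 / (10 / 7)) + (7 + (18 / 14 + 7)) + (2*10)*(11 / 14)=14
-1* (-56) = 56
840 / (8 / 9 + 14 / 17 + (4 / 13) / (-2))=83538 / 155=538.95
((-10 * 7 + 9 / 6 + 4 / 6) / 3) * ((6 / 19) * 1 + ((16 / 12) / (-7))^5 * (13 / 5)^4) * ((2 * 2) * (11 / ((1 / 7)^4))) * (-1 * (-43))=-5682807647900548 / 181794375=-31259535.11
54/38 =27/19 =1.42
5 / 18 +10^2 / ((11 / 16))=28855 / 198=145.73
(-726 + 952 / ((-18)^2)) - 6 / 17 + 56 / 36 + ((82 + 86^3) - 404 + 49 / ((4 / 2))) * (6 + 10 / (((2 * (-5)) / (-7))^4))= 14707145714509 / 2754000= 5340285.30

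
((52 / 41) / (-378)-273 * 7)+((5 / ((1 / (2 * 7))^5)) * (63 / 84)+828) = 2015757.00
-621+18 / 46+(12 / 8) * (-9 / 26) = -742869 / 1196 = -621.13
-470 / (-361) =470 / 361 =1.30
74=74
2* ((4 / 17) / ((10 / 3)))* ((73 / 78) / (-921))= -146 / 1017705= -0.00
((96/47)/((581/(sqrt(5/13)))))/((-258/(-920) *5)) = 2944 *sqrt(65)/15264613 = 0.00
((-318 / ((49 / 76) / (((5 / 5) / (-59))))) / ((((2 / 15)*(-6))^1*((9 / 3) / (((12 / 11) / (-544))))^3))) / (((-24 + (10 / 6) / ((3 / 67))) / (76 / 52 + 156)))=278279415 / 7486919960455936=0.00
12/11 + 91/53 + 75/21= 26034/4081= 6.38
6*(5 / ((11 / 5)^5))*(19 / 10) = 178125 / 161051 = 1.11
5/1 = 5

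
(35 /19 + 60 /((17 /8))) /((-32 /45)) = -437175 /10336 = -42.30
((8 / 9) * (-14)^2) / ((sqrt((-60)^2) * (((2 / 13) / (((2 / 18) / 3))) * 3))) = 0.23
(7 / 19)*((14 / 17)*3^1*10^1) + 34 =13922 / 323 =43.10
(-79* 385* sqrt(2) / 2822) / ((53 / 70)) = -1064525* sqrt(2) / 74783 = -20.13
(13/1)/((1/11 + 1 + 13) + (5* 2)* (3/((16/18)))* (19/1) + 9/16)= 2288/115439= 0.02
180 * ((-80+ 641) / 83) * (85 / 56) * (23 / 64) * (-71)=-3504132225 / 74368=-47118.82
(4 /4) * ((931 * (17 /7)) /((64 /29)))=65569 /64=1024.52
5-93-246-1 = -335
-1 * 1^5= -1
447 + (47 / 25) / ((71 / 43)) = 795446 / 1775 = 448.14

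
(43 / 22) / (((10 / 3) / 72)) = 2322 / 55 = 42.22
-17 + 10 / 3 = -13.67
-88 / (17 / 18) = -1584 / 17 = -93.18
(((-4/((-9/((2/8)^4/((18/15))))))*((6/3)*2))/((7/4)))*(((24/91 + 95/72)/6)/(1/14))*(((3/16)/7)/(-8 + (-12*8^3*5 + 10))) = -0.00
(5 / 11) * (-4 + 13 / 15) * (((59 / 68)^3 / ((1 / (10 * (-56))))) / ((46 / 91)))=30744209405 / 29831736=1030.59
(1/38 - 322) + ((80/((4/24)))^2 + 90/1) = 8746385/38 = 230168.03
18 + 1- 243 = -224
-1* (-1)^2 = -1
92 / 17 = 5.41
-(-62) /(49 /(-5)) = -310 /49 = -6.33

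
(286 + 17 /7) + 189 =3342 /7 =477.43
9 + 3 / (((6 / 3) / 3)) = 27 / 2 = 13.50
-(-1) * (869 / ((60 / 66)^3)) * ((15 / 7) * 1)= 3469917 / 1400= 2478.51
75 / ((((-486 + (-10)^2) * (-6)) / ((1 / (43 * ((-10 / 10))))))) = -25 / 33196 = -0.00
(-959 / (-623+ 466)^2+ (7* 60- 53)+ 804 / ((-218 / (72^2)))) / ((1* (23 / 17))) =-856490562872 / 61795043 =-13860.18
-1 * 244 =-244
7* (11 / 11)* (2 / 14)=1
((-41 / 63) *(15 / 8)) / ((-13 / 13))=205 / 168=1.22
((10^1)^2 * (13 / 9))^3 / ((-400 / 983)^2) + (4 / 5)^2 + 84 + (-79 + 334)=1326860342881 / 72900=18201102.10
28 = 28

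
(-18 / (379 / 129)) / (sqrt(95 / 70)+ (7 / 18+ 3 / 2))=-2.01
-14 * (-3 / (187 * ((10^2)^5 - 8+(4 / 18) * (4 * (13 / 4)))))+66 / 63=185129999909347 / 176714999909679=1.05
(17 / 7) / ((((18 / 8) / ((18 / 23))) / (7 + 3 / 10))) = 4964 / 805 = 6.17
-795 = -795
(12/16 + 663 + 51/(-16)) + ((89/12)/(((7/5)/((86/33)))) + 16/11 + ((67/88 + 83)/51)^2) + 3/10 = 478551419447/704975040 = 678.82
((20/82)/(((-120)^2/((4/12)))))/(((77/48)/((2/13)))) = 1/1846845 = 0.00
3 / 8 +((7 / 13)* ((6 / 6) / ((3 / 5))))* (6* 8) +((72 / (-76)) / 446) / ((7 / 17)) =134013109 / 3084536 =43.45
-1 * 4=-4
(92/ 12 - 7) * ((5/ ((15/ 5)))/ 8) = 0.14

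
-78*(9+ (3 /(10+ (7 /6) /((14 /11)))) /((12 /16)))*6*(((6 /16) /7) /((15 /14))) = -143559 /655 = -219.17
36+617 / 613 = 22685 / 613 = 37.01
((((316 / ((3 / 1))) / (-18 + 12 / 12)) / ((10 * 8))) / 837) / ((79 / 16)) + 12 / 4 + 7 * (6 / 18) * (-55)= -26750524 / 213435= -125.33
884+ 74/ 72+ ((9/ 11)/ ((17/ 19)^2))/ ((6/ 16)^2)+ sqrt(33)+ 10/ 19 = sqrt(33)+ 1941383837/ 2174436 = 898.57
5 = 5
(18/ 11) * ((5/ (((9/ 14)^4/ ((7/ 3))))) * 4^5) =2753658880/ 24057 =114463.93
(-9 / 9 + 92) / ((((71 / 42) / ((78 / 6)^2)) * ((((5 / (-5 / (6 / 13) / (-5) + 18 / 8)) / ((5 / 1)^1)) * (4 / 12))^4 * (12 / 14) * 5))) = 5946037657651 / 90880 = 65427350.99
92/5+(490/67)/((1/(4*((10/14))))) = 13164/335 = 39.30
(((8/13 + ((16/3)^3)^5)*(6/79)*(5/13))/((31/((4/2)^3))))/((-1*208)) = -74939897800019009720/25734539904957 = -2912035.66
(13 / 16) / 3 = 13 / 48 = 0.27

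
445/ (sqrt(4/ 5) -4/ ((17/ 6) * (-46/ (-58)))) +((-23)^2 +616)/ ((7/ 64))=9966.10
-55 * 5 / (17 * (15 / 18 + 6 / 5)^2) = -247500 / 63257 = -3.91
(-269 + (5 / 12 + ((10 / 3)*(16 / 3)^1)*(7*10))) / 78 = 35131 / 2808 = 12.51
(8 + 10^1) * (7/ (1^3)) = 126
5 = 5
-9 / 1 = -9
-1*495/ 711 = -55/ 79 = -0.70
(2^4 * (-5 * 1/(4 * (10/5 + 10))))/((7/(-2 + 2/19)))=60/133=0.45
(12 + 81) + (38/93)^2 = 805801/8649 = 93.17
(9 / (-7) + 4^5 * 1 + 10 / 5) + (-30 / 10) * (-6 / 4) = 14409 / 14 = 1029.21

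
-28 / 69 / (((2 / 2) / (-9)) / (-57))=-4788 / 23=-208.17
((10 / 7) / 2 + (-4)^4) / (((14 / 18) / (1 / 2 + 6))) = 210249 / 98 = 2145.40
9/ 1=9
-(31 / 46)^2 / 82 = -961 / 173512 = -0.01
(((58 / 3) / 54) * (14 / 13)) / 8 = 203 / 4212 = 0.05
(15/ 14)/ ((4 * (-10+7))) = -0.09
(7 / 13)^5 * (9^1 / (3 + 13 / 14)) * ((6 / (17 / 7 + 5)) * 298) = 6626226978 / 265474495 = 24.96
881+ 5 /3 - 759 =371 /3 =123.67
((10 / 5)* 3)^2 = 36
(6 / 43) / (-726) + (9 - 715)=-3673319 / 5203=-706.00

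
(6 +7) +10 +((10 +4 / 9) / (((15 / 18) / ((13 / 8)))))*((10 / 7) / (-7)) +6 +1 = 3799 / 147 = 25.84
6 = 6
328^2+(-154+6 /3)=107432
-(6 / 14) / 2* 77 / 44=-3 / 8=-0.38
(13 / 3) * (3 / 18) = 13 / 18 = 0.72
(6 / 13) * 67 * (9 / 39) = 7.14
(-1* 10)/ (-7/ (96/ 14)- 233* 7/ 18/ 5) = 7200/ 13783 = 0.52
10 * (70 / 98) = 7.14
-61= -61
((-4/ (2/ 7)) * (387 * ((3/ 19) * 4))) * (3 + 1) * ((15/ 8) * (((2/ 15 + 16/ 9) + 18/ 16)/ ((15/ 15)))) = -2960937/ 38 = -77919.39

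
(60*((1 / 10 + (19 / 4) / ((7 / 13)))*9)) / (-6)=-11241 / 14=-802.93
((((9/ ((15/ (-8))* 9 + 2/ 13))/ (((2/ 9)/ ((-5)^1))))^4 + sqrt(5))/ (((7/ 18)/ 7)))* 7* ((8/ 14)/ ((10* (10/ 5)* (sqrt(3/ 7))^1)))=6* sqrt(105)/ 5 + 236055820508352000* sqrt(21)/ 9145307822641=118296.30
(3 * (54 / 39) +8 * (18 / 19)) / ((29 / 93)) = 269514 / 7163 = 37.63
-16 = -16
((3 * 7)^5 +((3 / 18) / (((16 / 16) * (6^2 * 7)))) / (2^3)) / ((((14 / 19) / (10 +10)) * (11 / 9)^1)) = 4693122141215 / 51744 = 90698866.37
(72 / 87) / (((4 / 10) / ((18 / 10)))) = 108 / 29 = 3.72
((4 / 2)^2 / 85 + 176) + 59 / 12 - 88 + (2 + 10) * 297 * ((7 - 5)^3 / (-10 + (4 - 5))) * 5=-12867.04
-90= -90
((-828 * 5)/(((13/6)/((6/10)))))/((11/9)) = -134136/143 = -938.01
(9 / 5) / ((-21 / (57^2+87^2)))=-32454 / 35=-927.26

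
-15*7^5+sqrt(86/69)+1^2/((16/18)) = -252102.76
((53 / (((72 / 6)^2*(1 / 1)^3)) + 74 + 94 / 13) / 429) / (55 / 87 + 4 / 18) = 4429837 / 19898736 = 0.22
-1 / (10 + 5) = -1 / 15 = -0.07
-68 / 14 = -34 / 7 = -4.86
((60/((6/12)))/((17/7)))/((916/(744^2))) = 116242560/3893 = 29859.38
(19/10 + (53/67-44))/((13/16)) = -17032/335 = -50.84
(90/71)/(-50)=-9/355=-0.03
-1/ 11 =-0.09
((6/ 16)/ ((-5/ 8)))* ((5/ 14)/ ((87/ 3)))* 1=-3/ 406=-0.01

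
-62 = -62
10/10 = 1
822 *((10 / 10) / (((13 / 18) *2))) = 7398 / 13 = 569.08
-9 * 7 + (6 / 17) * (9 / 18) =-1068 / 17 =-62.82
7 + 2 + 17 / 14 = 143 / 14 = 10.21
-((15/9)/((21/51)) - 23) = 398/21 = 18.95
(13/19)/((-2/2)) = -13/19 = -0.68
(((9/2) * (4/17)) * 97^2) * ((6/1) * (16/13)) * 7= 113811264/221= 514983.10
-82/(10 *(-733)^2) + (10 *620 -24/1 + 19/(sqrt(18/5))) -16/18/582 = 19 *sqrt(10)/6 + 43453086580921/7035799455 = 6186.01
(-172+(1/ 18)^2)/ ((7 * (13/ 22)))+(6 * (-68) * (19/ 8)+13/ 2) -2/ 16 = -1004.21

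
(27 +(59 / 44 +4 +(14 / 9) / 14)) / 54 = 12851 / 21384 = 0.60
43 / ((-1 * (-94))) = 43 / 94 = 0.46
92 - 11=81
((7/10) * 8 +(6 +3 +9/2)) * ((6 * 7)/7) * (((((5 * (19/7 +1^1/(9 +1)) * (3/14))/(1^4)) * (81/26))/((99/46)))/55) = 70099101/7707700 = 9.09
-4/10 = -2/5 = -0.40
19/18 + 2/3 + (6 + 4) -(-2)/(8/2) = 110/9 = 12.22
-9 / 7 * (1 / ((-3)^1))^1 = 0.43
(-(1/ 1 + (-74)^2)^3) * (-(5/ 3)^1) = 821482331665/ 3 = 273827443888.33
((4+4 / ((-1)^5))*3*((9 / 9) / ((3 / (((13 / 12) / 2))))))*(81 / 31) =0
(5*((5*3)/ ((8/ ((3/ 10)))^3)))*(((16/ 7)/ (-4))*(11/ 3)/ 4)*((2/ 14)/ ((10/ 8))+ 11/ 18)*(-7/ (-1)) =-0.01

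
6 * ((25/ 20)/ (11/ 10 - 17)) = -25/ 53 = -0.47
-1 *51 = -51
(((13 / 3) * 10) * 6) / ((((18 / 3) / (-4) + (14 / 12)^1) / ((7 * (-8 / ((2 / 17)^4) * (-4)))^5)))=-1704956129798082754544732551854720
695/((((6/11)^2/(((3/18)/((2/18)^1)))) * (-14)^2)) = 84095/4704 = 17.88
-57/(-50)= 57/50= 1.14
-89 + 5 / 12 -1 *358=-5359 / 12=-446.58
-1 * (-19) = 19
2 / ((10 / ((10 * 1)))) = 2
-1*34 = -34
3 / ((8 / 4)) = 3 / 2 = 1.50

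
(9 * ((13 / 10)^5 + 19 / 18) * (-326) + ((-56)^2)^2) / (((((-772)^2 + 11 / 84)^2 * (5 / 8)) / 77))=133389958891437864 / 39160478549263890625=0.00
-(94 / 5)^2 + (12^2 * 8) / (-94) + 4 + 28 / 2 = -408542 / 1175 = -347.70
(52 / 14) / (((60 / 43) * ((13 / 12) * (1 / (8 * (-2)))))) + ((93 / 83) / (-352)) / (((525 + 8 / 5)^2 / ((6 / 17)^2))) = -20136257645107159 / 512186786012440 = -39.31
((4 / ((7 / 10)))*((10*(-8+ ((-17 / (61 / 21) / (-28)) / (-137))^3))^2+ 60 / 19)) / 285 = 42437538161083992523667771184835 / 330551307448723626422012322432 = 128.38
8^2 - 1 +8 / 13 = 827 / 13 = 63.62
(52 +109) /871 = 161 /871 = 0.18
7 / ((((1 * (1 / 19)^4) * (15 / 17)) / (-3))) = -15508199 / 5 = -3101639.80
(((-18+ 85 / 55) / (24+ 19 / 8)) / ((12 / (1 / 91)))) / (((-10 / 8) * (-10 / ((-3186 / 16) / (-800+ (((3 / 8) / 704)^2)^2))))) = -4395426271815794688 / 386370916251619780637975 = -0.00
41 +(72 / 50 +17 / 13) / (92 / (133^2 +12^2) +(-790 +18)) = 183429136931 / 4474269800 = 41.00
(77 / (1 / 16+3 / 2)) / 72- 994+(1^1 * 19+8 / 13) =-2848073 / 2925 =-973.70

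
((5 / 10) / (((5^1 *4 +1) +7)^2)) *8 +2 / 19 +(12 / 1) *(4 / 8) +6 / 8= 6387 / 931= 6.86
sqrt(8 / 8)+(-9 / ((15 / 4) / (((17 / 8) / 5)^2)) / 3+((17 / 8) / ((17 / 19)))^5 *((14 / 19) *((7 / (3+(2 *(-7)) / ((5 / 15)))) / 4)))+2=114081859 / 319488000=0.36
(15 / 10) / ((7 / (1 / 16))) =3 / 224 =0.01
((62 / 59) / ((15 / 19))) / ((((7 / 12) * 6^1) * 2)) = 1178 / 6195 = 0.19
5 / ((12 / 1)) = 5 / 12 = 0.42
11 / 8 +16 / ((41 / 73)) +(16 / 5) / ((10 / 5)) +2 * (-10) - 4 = 12239 / 1640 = 7.46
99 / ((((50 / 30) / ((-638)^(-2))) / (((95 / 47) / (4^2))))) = 0.00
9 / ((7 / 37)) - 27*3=-234 / 7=-33.43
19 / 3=6.33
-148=-148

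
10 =10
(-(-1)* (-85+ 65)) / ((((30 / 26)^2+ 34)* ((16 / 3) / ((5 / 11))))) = -12675 / 262724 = -0.05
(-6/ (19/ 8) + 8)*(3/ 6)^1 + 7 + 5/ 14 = 2685/ 266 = 10.09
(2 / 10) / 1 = 1 / 5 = 0.20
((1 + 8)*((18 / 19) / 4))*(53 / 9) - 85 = -2753 / 38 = -72.45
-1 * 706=-706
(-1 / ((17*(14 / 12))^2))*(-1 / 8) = 9 / 28322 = 0.00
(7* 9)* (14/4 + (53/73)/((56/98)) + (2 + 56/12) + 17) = 523131/292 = 1791.54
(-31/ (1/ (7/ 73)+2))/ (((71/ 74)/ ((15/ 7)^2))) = -172050/ 14413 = -11.94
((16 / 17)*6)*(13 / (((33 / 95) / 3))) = 118560 / 187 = 634.01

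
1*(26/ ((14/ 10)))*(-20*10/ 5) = -5200/ 7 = -742.86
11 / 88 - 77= -615 / 8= -76.88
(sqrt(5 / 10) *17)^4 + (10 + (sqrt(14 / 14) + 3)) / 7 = 83529 / 4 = 20882.25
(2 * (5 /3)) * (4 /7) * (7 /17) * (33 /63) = 440 /1071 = 0.41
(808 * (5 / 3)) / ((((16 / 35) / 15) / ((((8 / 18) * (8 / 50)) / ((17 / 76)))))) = 2149280 / 153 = 14047.58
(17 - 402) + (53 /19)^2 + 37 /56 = -7612499 /20216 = -376.56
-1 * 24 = -24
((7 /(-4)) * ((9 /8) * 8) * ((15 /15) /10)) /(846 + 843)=-21 /22520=-0.00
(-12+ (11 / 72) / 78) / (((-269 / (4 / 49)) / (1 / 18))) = 67381 / 333110232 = 0.00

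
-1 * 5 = -5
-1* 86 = -86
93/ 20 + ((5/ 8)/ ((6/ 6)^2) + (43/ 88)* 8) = 4041/ 440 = 9.18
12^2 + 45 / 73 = 10557 / 73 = 144.62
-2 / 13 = -0.15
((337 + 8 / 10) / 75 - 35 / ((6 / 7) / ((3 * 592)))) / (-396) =3021479 / 16500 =183.12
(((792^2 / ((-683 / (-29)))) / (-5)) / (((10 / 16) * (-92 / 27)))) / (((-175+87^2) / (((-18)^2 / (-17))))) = -159131858688 / 24682373525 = -6.45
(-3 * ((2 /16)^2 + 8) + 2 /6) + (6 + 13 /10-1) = -16717 /960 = -17.41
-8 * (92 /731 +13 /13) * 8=-72.05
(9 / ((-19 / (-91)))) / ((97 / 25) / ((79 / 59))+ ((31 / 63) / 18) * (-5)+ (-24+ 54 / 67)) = -122896314450 / 58255983239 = -2.11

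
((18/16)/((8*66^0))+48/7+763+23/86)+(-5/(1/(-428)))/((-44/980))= -9936892921/211904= -46893.37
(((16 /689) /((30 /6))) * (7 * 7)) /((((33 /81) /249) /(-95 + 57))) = -200291616 /37895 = -5285.44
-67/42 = -1.60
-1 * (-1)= 1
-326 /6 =-163 /3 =-54.33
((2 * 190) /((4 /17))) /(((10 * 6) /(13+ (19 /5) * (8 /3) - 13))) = 12274 /45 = 272.76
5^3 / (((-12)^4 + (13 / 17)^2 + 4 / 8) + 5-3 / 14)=0.01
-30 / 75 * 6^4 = -2592 / 5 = -518.40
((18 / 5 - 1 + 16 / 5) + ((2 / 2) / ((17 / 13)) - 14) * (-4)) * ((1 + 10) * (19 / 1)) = 12276.91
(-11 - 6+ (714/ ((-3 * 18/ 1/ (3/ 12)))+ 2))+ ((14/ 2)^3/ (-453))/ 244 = -3035539/ 165798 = -18.31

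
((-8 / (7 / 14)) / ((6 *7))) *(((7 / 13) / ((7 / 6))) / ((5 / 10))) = -32 / 91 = -0.35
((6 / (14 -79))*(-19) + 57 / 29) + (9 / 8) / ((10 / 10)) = 73053 / 15080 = 4.84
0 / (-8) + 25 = 25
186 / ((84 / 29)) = 899 / 14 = 64.21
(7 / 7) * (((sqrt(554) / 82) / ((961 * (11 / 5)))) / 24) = 5 * sqrt(554) / 20803728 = 0.00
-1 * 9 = -9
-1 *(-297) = 297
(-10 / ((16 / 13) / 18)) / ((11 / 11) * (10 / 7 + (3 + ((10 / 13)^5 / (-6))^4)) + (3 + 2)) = -6303851459309086769853097695 / 406402320362051015199320584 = -15.51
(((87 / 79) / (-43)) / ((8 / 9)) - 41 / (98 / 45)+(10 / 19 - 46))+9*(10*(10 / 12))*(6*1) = 9757805751 / 25300856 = 385.67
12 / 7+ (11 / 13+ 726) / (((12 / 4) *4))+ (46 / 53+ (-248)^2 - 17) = 3562276639 / 57876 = 61550.15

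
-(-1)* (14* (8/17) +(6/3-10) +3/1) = 27/17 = 1.59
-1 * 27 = -27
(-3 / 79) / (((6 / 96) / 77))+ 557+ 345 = 67562 / 79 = 855.22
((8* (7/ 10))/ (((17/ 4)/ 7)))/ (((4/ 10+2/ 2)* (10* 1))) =56/ 85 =0.66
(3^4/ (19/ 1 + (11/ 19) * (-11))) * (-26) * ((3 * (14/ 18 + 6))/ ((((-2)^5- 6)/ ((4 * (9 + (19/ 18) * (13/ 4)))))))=141947/ 32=4435.84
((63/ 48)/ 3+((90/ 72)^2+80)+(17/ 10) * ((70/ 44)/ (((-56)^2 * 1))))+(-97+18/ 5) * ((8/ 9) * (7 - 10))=97890047/ 295680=331.07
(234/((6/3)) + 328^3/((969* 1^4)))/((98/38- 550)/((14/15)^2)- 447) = -6938581300/204247503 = -33.97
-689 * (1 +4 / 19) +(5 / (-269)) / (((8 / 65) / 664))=-4775368 / 5111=-934.33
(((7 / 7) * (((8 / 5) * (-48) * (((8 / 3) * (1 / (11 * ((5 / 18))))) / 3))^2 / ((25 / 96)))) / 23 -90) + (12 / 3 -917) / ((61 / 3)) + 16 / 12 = -399718784077 / 7957640625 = -50.23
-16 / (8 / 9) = -18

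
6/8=3/4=0.75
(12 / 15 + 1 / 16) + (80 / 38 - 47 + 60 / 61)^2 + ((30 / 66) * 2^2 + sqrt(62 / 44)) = sqrt(682) / 22 + 2282454554999 / 1182087280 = 1932.06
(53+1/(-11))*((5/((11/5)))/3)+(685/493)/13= 31166535/775489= 40.19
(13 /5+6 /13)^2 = 39601 /4225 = 9.37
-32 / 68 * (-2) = 16 / 17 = 0.94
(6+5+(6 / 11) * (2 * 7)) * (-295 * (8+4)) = -725700 / 11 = -65972.73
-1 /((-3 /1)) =1 /3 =0.33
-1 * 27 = -27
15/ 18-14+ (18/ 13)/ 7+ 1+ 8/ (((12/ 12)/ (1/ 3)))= -1693/ 182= -9.30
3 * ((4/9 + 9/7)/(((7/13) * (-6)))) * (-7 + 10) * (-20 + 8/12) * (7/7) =41093/441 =93.18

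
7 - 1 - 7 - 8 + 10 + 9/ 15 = 8/ 5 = 1.60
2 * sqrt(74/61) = 2 * sqrt(4514)/61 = 2.20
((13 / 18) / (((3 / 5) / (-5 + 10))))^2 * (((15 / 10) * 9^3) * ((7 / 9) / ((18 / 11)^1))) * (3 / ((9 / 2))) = 8133125 / 648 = 12551.12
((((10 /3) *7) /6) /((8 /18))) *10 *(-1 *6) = -525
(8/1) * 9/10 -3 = 21/5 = 4.20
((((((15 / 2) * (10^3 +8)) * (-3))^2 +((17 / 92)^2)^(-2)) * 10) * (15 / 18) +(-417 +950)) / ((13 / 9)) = 3222135705877437 / 1085773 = 2967596086.73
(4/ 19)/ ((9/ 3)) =4/ 57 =0.07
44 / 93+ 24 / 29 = 3508 / 2697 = 1.30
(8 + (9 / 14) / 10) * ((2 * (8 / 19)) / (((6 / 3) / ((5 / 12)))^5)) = 705625 / 264757248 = 0.00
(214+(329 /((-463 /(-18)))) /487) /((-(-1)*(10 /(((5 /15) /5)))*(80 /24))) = 12064714 /28185125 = 0.43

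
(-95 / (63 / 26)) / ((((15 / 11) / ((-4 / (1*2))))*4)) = 2717 / 189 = 14.38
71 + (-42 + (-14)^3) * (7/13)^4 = -4661355/28561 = -163.21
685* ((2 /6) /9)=685 /27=25.37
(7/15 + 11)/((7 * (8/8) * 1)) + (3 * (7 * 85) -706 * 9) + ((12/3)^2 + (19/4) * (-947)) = -3800837/420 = -9049.61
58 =58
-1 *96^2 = -9216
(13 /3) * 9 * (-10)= -390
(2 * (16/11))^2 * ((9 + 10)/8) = 2432/121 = 20.10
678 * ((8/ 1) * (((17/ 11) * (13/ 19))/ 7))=819.35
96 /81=32 /27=1.19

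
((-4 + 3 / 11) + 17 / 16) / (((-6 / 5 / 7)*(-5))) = -3283 / 1056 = -3.11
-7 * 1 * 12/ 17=-84/ 17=-4.94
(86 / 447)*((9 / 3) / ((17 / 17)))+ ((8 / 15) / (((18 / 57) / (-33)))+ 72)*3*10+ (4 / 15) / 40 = 10919849 / 22350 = 488.58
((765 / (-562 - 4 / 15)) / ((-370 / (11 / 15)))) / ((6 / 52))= 7293 / 312058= 0.02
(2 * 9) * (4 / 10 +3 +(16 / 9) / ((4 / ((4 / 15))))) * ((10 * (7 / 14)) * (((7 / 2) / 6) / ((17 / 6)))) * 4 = 13300 / 51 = 260.78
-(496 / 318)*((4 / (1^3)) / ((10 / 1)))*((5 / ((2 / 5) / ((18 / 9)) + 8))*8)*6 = -39680 / 2173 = -18.26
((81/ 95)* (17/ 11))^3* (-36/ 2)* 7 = -328982173758/ 1141166125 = -288.29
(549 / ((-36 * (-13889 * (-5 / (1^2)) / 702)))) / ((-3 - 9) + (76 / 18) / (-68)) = 192699 / 15077735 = 0.01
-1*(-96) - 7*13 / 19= 1733 / 19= 91.21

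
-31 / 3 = -10.33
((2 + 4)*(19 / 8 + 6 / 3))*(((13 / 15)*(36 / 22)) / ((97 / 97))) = 819 / 22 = 37.23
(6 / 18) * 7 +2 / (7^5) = 117655 / 50421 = 2.33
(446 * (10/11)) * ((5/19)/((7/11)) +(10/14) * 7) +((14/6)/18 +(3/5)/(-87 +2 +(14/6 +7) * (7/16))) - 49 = 823132999193/383554710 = 2146.06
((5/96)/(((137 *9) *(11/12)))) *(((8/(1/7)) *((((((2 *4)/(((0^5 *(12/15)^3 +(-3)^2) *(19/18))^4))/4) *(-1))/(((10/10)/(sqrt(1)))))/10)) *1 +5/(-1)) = -1086307/4713449928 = -0.00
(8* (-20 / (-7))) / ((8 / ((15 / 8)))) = 75 / 14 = 5.36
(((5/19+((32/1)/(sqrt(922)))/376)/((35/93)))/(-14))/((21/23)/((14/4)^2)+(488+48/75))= -17825/174414072 - 3565 * sqrt(922)/99448149948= -0.00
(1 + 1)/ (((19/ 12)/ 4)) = 96/ 19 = 5.05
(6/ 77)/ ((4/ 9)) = 27/ 154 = 0.18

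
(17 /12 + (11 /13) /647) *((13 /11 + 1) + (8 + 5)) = 23900873 /1110252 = 21.53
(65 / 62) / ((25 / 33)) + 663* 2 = 411489 / 310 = 1327.38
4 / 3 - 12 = -32 / 3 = -10.67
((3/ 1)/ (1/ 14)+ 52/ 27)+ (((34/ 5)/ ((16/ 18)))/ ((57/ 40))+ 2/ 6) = 49.63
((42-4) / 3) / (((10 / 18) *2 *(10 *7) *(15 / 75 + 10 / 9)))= 0.12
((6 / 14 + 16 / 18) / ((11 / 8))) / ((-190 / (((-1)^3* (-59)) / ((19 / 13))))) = -254644 / 1250865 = -0.20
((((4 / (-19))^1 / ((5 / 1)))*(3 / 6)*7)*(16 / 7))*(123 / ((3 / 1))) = -1312 / 95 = -13.81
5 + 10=15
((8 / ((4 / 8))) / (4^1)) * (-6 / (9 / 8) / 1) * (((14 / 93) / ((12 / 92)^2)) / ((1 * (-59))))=473984 / 148149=3.20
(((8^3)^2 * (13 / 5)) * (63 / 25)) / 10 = 107347968 / 625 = 171756.75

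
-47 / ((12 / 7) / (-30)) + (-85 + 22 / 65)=95919 / 130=737.84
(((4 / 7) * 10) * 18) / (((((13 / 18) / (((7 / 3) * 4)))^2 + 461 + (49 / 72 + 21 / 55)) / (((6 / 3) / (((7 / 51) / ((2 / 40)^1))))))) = 12925440 / 79697551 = 0.16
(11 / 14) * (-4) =-22 / 7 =-3.14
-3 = -3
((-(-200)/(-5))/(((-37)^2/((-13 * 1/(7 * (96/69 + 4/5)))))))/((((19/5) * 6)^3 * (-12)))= -934375/5366706465456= -0.00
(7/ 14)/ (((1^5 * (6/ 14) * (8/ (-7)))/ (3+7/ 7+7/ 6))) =-5.27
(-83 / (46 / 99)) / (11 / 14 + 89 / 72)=-2070684 / 23437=-88.35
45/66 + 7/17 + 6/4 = 485/187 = 2.59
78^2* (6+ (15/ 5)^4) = 529308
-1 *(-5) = 5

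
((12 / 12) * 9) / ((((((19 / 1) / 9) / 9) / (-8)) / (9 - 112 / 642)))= -5507352 / 2033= -2708.98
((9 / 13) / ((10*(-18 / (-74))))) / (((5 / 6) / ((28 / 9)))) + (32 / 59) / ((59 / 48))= 5103916 / 3393975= 1.50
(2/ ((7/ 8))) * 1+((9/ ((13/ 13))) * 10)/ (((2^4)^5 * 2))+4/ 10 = 98567719/ 36700160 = 2.69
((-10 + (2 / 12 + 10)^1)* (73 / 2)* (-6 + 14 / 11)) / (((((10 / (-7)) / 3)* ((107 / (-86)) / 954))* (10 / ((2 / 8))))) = -136254573 / 117700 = -1157.64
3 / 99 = 1 / 33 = 0.03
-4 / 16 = -1 / 4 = -0.25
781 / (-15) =-781 / 15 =-52.07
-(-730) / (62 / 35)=12775 / 31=412.10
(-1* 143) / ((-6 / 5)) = 715 / 6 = 119.17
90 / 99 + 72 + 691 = 8403 / 11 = 763.91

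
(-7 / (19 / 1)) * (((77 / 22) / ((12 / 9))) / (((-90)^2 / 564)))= -2303 / 34200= -0.07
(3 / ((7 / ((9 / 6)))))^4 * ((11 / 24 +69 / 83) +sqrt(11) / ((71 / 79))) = 802629 / 3644032 +518319 * sqrt(11) / 2727536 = 0.85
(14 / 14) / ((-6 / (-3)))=1 / 2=0.50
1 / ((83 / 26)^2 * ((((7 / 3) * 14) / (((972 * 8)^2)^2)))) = 3707344658223857664 / 337561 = 10982739884713.75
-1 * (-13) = 13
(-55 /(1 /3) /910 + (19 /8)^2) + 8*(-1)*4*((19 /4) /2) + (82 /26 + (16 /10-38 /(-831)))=-1590850943 /24198720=-65.74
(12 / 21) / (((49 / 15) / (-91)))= -780 / 49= -15.92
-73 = -73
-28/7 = -4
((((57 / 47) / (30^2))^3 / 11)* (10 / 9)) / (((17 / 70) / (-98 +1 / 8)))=-0.00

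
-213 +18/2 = -204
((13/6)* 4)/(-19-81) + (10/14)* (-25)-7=-26191/1050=-24.94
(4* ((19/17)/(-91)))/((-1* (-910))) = -38/703885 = -0.00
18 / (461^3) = 18 / 97972181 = 0.00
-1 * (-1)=1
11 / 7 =1.57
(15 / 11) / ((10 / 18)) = 27 / 11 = 2.45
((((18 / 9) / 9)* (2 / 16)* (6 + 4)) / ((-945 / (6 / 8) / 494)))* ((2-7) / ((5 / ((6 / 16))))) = 0.04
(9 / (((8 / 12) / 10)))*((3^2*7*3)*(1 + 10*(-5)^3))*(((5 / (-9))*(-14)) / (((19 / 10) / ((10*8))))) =-198291240000 / 19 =-10436381052.63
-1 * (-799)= 799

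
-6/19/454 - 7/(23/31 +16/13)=-3.55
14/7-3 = -1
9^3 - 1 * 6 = 723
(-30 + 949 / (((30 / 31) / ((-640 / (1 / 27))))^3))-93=-5402798171357307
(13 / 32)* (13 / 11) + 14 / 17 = 7801 / 5984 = 1.30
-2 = -2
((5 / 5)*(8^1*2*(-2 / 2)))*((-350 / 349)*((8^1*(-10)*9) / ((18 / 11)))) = -2464000 / 349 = -7060.17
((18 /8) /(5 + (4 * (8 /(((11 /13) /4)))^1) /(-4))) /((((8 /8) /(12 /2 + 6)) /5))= -4.11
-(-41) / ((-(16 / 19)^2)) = -14801 / 256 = -57.82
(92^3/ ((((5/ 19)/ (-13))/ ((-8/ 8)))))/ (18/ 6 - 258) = -192335936/ 1275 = -150851.71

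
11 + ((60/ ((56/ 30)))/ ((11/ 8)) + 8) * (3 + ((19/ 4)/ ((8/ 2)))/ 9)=6884/ 63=109.27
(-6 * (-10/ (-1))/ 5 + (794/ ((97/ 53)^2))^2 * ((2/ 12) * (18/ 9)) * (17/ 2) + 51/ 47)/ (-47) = -1987153843683083/ 586683545187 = -3387.10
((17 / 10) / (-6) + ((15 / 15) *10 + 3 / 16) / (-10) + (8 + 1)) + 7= 1411 / 96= 14.70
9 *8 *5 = 360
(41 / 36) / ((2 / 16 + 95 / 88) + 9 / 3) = 451 / 1665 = 0.27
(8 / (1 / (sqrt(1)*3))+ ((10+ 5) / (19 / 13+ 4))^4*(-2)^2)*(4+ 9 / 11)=338854590732 / 279528491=1212.24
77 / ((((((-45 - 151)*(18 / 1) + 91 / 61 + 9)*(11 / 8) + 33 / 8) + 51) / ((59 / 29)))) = -2216984 / 67667063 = -0.03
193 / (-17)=-193 / 17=-11.35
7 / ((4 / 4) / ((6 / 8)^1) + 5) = 1.11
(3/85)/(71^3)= 3/30422435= 0.00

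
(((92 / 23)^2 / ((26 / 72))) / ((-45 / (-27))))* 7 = 12096 / 65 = 186.09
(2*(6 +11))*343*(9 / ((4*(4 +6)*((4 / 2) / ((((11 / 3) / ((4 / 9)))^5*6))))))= 6161358867741 / 20480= 300847600.96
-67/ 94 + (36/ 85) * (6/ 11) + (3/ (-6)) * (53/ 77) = -254061/ 307615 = -0.83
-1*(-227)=227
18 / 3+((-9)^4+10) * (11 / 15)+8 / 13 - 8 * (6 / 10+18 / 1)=4676.55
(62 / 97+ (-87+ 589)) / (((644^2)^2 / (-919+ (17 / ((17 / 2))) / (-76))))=-60810921 / 22643354663552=-0.00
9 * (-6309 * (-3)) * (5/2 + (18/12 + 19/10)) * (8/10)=20100474/25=804018.96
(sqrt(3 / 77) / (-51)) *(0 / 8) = 0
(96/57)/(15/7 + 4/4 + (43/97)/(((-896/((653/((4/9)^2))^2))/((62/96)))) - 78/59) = -672112050176/1392785995037951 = -0.00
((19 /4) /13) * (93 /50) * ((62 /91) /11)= 54777 /1301300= 0.04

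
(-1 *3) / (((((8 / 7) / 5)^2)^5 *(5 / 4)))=-1655128412109375 / 268435456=-6165833.82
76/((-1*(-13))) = 76/13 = 5.85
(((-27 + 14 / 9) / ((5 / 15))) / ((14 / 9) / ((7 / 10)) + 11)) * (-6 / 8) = 2061 / 476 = 4.33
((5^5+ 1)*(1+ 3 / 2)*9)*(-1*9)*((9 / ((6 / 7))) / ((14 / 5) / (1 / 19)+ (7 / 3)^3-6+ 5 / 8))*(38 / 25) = -10911152952 / 65371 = -166911.21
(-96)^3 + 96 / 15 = -4423648 / 5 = -884729.60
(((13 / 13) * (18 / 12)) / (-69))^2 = 1 / 2116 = 0.00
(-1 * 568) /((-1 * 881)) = 568 /881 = 0.64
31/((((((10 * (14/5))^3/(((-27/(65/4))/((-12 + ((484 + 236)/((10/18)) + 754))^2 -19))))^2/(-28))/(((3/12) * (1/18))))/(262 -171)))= -279/765800627492264000000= -0.00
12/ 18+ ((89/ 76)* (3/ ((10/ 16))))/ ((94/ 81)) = 73811/ 13395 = 5.51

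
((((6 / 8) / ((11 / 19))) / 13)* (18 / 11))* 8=2052 / 1573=1.30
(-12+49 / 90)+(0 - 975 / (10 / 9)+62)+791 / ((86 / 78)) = -211954 / 1935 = -109.54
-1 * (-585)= 585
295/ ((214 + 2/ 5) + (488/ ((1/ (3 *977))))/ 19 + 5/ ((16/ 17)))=448400/ 114760203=0.00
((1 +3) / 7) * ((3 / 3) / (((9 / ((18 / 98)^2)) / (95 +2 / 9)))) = 3428 / 16807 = 0.20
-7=-7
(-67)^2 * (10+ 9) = 85291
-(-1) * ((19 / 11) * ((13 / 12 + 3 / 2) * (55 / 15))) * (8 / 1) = 1178 / 9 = 130.89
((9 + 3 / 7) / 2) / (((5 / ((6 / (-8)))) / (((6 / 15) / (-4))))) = 99 / 1400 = 0.07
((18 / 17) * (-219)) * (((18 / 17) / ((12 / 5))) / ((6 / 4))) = -19710 / 289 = -68.20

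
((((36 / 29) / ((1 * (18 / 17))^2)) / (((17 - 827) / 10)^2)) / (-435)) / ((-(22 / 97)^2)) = 2719201 / 360533117340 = 0.00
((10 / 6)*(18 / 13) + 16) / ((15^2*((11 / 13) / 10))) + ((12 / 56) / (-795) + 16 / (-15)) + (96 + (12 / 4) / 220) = 95.91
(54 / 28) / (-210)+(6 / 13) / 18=0.02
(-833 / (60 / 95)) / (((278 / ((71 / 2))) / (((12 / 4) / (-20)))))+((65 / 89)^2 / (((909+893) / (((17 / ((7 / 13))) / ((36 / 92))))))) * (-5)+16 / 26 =393949216939259 / 15293418154560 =25.76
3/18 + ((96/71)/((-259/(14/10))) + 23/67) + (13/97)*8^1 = 806594131/512186190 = 1.57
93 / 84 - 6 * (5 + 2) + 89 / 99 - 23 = -174619 / 2772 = -62.99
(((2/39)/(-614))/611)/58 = -1/424299174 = -0.00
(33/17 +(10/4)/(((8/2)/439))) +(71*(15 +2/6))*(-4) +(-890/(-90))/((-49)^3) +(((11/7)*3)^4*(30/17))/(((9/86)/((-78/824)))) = -72185176163819/14832244728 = -4866.77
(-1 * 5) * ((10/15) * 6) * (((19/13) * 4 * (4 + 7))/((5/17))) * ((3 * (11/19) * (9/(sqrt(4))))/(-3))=148104/13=11392.62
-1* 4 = -4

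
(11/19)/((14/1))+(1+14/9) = 6217/2394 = 2.60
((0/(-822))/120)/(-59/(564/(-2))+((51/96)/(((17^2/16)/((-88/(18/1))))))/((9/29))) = 0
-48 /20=-2.40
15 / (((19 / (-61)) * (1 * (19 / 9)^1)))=-8235 / 361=-22.81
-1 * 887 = -887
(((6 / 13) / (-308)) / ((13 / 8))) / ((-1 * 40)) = 3 / 130130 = 0.00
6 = 6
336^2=112896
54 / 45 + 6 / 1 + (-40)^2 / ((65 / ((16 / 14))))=16076 / 455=35.33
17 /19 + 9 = 188 /19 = 9.89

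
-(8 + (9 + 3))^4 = -160000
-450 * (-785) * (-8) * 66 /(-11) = 16956000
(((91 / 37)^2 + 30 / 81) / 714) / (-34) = -237277 / 897313788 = -0.00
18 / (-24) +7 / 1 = 25 / 4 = 6.25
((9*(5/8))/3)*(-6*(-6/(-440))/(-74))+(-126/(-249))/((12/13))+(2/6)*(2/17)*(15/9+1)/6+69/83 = 694159387/496175328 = 1.40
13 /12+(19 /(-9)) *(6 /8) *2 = -2.08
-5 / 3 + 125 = 370 / 3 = 123.33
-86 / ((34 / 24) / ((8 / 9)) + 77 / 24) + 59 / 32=-236993 / 14752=-16.07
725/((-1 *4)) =-725/4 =-181.25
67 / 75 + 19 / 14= 2363 / 1050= 2.25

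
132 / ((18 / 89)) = 1958 / 3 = 652.67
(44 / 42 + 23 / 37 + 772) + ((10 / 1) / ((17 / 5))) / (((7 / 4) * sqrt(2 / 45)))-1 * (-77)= 300 * sqrt(10) / 119 + 660970 / 777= 858.64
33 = 33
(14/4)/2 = 7/4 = 1.75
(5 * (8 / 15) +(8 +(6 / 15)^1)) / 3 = 166 / 45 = 3.69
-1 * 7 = -7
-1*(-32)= 32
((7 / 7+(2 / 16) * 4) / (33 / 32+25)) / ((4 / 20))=240 / 833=0.29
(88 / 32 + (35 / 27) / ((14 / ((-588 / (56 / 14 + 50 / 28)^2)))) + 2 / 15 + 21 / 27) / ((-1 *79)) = -2402899 / 93297420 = -0.03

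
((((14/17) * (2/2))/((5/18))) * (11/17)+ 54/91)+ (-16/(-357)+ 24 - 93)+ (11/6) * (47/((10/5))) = -12286947/525980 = -23.36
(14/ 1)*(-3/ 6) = -7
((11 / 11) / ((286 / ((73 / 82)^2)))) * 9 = 47961 / 1923064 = 0.02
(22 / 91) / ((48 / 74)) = 407 / 1092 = 0.37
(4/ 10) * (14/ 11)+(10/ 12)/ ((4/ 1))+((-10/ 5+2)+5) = 7547/ 1320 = 5.72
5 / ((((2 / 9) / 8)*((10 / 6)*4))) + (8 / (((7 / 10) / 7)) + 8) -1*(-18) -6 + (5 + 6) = 138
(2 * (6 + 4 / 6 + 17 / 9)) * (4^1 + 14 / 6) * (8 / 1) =23408 / 27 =866.96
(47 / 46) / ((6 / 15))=235 / 92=2.55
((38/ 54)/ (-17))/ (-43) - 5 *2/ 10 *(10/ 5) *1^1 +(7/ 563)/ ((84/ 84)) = -22075006/ 11111931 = -1.99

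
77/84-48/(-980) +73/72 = 34919/17640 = 1.98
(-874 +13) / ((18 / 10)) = -1435 / 3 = -478.33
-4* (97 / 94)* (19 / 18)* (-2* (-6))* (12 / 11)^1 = -29488 / 517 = -57.04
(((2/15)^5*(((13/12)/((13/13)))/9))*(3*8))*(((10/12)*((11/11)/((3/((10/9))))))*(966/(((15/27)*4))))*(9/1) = 66976/455625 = 0.15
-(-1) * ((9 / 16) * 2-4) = -23 / 8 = -2.88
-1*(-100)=100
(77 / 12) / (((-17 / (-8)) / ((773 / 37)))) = 119042 / 1887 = 63.09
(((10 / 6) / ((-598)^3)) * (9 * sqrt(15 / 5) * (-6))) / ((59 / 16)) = 180 * sqrt(3) / 1577123041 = 0.00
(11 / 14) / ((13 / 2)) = 11 / 91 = 0.12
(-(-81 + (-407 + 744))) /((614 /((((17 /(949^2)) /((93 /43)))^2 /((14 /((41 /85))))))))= -82480192 /75376708083383939505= -0.00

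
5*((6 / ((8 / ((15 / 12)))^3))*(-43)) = -80625 / 16384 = -4.92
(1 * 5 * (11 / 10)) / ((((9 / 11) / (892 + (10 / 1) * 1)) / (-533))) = -29086343 / 9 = -3231815.89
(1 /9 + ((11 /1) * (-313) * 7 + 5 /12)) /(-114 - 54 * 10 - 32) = 867617 /24696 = 35.13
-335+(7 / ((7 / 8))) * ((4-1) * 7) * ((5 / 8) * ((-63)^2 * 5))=2083390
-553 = -553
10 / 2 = 5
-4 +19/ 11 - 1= -36/ 11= -3.27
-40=-40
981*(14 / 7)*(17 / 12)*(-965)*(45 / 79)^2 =-10862980875 / 12482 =-870291.69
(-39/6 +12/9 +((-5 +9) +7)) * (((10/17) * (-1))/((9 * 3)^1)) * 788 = -137900/1377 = -100.15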